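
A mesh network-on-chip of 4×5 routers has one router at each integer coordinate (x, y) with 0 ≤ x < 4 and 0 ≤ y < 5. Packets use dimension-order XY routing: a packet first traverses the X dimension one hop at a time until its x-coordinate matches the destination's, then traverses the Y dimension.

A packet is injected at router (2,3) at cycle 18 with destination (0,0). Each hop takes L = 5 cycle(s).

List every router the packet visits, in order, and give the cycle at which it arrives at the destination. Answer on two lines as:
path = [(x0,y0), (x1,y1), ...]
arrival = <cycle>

  0. router=(2,3) cycle=18 (inject)
  1. router=(1,3) cycle=23 dir=W
  2. router=(0,3) cycle=28 dir=W
  3. router=(0,2) cycle=33 dir=S
  4. router=(0,1) cycle=38 dir=S
  5. router=(0,0) cycle=43 dir=S

path = [(2,3), (1,3), (0,3), (0,2), (0,1), (0,0)]
arrival = 43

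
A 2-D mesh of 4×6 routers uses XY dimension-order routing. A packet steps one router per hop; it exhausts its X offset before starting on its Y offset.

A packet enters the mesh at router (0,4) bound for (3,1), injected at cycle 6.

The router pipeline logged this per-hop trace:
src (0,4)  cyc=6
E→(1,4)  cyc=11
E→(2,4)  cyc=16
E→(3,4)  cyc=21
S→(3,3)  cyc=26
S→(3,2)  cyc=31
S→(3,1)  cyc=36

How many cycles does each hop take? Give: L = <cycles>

L = 5

Δcyc across hop 0→1: 11 − 6 = 5.
Per-hop latency L = Δcyc = 5.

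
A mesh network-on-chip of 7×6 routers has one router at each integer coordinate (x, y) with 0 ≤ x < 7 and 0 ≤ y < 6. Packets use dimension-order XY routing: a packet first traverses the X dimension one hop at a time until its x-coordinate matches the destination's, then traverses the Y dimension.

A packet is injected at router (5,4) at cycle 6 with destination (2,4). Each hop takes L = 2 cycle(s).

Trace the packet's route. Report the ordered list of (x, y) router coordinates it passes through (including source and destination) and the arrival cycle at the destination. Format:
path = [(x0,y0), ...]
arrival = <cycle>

path = [(5,4), (4,4), (3,4), (2,4)]
arrival = 12

  0. router=(5,4) cycle=6 (inject)
  1. router=(4,4) cycle=8 dir=W
  2. router=(3,4) cycle=10 dir=W
  3. router=(2,4) cycle=12 dir=W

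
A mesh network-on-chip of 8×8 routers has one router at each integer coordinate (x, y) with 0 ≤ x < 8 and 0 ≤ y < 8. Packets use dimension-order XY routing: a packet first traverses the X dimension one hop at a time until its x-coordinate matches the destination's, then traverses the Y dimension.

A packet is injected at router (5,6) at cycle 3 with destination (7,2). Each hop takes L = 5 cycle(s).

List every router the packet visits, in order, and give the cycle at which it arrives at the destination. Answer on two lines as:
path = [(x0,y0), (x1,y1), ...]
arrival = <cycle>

  0. router=(5,6) cycle=3 (inject)
  1. router=(6,6) cycle=8 dir=E
  2. router=(7,6) cycle=13 dir=E
  3. router=(7,5) cycle=18 dir=S
  4. router=(7,4) cycle=23 dir=S
  5. router=(7,3) cycle=28 dir=S
  6. router=(7,2) cycle=33 dir=S

path = [(5,6), (6,6), (7,6), (7,5), (7,4), (7,3), (7,2)]
arrival = 33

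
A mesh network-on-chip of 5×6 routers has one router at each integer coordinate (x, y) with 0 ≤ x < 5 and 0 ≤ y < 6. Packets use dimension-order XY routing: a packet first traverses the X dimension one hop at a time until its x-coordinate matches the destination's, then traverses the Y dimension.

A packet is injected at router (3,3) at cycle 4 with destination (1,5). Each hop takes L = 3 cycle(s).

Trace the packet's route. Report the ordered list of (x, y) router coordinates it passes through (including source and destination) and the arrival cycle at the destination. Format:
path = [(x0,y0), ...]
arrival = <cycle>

path = [(3,3), (2,3), (1,3), (1,4), (1,5)]
arrival = 16

src (3,3)  cyc=4
W→(2,3)  cyc=7
W→(1,3)  cyc=10
N→(1,4)  cyc=13
N→(1,5)  cyc=16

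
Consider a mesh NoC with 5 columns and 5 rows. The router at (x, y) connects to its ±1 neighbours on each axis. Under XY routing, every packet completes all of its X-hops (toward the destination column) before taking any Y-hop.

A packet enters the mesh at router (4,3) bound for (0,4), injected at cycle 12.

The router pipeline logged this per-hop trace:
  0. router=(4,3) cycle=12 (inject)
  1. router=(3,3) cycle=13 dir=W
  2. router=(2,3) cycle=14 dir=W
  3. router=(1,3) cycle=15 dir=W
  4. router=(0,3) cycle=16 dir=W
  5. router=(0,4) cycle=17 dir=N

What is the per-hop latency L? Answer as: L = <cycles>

L = 1

cyc[1] − cyc[0] = 13 − 12 = 1.
Per-hop latency L = Δcyc = 1.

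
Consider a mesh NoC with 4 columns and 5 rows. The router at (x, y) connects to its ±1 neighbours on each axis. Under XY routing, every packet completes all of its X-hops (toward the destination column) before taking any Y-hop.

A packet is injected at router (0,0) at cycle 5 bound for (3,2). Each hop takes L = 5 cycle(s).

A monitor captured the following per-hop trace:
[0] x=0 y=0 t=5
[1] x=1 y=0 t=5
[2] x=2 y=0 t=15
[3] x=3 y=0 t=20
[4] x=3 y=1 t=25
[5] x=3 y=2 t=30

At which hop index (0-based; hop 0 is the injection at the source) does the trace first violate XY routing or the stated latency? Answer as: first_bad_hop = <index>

[1] (+1,+0) / 0c ⇒ BAD: Δcyc=0≠L

first_bad_hop = 1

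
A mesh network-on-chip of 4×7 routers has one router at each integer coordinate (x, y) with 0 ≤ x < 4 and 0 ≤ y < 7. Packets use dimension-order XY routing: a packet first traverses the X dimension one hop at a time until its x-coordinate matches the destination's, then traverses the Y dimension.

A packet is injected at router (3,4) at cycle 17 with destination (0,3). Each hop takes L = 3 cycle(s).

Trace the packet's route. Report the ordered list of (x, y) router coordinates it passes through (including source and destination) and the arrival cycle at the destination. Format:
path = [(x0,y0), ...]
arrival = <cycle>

path = [(3,4), (2,4), (1,4), (0,4), (0,3)]
arrival = 29

hop 0: (3,4) @ cyc 17
hop 1: (2,4) @ cyc 20  [W]
hop 2: (1,4) @ cyc 23  [W]
hop 3: (0,4) @ cyc 26  [W]
hop 4: (0,3) @ cyc 29  [S]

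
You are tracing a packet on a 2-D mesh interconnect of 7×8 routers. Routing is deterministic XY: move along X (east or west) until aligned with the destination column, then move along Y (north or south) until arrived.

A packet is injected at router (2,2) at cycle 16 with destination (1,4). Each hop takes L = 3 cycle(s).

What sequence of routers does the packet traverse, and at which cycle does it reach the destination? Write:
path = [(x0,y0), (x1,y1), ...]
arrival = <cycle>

path = [(2,2), (1,2), (1,3), (1,4)]
arrival = 25

  0. router=(2,2) cycle=16 (inject)
  1. router=(1,2) cycle=19 dir=W
  2. router=(1,3) cycle=22 dir=N
  3. router=(1,4) cycle=25 dir=N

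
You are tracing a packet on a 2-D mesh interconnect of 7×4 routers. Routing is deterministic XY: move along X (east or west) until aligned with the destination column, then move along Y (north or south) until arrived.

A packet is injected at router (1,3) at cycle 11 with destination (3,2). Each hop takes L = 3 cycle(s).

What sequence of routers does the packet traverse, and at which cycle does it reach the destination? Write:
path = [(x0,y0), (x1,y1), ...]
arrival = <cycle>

path = [(1,3), (2,3), (3,3), (3,2)]
arrival = 20

t=11: at (1,3)
t=14: at (2,3) after E
t=17: at (3,3) after E
t=20: at (3,2) after S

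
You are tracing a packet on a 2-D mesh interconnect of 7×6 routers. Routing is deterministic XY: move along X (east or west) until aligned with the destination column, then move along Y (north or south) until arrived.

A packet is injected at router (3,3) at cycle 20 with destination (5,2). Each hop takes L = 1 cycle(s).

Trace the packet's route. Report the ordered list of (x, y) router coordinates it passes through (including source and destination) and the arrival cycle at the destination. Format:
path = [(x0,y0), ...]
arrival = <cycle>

path = [(3,3), (4,3), (5,3), (5,2)]
arrival = 23

#0 — 3,3 | c20
#1 — 4,3 | c21 | E
#2 — 5,3 | c22 | E
#3 — 5,2 | c23 | S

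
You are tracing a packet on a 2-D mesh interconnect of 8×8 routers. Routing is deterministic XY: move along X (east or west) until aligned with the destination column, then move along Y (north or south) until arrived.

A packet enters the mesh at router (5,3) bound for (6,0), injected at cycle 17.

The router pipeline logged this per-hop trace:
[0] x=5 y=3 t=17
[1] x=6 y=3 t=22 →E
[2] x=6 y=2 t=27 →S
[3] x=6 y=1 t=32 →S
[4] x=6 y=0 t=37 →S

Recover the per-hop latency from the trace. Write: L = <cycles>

cyc[1] − cyc[0] = 22 − 17 = 5.
That increment is L by definition: L = 5.

L = 5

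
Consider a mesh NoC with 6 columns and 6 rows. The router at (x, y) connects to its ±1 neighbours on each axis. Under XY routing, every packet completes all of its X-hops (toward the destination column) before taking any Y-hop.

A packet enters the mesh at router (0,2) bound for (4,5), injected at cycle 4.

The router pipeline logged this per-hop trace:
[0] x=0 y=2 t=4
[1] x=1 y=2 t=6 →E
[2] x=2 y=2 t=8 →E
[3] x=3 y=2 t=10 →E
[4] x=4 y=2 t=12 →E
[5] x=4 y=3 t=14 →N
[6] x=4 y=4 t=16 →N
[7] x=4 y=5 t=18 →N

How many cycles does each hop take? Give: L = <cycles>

L = 2

cyc[1] − cyc[0] = 6 − 4 = 2.
Per-hop latency L = Δcyc = 2.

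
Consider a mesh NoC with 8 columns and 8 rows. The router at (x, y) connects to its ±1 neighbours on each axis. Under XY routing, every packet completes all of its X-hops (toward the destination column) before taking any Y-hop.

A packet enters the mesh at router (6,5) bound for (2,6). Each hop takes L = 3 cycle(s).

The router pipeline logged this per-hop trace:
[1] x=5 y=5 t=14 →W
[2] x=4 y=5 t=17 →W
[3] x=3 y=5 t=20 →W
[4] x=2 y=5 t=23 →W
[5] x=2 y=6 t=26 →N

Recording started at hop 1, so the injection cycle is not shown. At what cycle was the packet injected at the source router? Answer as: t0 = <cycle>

t0 = 11

cyc[1] = 14 and cyc[k] = t0 + k·L for every k.
So t0 = 14 − 1·3 = 11.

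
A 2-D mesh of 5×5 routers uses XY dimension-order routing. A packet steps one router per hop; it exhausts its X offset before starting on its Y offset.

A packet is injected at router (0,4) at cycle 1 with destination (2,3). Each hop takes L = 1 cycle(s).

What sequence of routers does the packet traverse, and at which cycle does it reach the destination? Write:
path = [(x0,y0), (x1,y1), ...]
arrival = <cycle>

[0] x=0 y=4 t=1
[1] x=1 y=4 t=2 →E
[2] x=2 y=4 t=3 →E
[3] x=2 y=3 t=4 →S

path = [(0,4), (1,4), (2,4), (2,3)]
arrival = 4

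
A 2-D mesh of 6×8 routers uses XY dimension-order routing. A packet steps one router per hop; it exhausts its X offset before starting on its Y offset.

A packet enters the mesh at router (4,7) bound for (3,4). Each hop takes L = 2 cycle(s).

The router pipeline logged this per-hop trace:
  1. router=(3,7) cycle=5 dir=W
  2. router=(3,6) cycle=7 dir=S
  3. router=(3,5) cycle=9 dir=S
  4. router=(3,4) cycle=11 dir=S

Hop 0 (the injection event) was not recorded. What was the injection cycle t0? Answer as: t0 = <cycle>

t0 = 3

cyc[1] = 5 and cyc[k] = t0 + k·L for every k.
Subtract one hop: t0 = 5 − 2 = 3.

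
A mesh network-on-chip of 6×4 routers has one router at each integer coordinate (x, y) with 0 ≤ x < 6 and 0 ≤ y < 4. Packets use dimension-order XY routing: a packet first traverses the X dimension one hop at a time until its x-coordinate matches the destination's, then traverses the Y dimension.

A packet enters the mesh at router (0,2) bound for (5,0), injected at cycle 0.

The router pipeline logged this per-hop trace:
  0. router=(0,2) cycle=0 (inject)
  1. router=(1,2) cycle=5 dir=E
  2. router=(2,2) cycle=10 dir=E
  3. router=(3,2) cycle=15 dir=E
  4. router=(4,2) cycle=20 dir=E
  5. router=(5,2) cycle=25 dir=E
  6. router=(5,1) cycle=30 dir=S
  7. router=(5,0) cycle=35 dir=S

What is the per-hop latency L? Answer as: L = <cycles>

Between hops 0 and 1 the cycle counter advances 5 − 0 = 5.
Each hop adds L, hence L = 5.

L = 5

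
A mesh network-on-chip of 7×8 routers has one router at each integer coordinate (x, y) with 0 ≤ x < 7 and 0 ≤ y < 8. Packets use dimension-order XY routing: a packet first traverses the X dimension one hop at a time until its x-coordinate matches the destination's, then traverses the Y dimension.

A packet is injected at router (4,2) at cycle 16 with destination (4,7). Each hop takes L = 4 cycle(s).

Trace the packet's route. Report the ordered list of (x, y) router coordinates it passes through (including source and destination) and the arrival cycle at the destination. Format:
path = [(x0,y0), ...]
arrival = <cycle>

src (4,2)  cyc=16
N→(4,3)  cyc=20
N→(4,4)  cyc=24
N→(4,5)  cyc=28
N→(4,6)  cyc=32
N→(4,7)  cyc=36

path = [(4,2), (4,3), (4,4), (4,5), (4,6), (4,7)]
arrival = 36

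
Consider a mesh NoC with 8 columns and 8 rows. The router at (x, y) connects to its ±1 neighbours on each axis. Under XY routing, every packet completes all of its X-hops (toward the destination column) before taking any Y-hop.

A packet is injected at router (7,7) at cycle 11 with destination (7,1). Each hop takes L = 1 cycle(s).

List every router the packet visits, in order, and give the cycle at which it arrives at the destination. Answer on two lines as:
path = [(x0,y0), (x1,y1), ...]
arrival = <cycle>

[0] x=7 y=7 t=11
[1] x=7 y=6 t=12 →S
[2] x=7 y=5 t=13 →S
[3] x=7 y=4 t=14 →S
[4] x=7 y=3 t=15 →S
[5] x=7 y=2 t=16 →S
[6] x=7 y=1 t=17 →S

path = [(7,7), (7,6), (7,5), (7,4), (7,3), (7,2), (7,1)]
arrival = 17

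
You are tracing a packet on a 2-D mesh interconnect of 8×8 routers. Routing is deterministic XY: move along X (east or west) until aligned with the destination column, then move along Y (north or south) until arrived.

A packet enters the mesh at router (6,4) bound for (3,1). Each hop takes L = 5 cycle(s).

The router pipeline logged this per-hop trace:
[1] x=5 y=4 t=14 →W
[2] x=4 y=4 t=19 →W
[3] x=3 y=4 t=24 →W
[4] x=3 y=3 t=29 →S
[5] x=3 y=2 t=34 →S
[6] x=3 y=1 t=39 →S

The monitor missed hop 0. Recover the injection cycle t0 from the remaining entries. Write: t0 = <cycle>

cyc[1] = 14 and cyc[k] = t0 + k·L for every k.
So t0 = 14 − 1·5 = 9.

t0 = 9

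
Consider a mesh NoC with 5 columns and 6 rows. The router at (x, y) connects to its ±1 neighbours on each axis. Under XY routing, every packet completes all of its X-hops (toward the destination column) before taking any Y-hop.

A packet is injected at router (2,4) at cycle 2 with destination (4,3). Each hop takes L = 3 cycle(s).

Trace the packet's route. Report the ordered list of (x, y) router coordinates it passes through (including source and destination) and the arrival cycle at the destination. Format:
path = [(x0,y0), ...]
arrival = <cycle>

t=2: at (2,4)
t=5: at (3,4) after E
t=8: at (4,4) after E
t=11: at (4,3) after S

path = [(2,4), (3,4), (4,4), (4,3)]
arrival = 11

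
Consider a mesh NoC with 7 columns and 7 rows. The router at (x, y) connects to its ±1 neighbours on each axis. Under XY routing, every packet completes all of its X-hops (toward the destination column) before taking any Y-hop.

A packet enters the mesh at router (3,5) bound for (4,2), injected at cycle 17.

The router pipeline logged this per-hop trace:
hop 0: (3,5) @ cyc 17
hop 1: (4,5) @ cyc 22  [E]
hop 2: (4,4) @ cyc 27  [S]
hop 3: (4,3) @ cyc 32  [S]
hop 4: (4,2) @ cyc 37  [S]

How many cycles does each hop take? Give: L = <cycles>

L = 5

Between hops 0 and 1 the cycle counter advances 22 − 17 = 5.
Each hop adds L, hence L = 5.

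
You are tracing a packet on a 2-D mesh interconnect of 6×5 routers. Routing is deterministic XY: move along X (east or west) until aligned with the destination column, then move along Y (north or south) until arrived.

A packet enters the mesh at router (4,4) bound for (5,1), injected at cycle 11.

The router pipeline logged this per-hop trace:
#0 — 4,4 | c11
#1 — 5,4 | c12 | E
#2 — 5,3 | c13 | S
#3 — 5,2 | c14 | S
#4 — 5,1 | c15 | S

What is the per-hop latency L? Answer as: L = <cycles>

L = 1

From hop 0 (11) to hop 1 (12): +1 cycles.
Each hop adds L, hence L = 1.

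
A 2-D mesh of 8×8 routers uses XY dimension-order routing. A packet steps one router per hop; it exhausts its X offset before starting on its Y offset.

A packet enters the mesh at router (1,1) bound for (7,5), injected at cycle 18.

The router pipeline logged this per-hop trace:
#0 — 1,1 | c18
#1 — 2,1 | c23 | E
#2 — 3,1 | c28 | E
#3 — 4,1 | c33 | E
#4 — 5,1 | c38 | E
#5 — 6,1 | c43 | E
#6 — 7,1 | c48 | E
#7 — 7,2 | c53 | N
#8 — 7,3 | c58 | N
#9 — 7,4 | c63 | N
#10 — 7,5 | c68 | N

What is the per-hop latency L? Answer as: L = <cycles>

cyc[1] − cyc[0] = 23 − 18 = 5.
Per-hop latency L = Δcyc = 5.

L = 5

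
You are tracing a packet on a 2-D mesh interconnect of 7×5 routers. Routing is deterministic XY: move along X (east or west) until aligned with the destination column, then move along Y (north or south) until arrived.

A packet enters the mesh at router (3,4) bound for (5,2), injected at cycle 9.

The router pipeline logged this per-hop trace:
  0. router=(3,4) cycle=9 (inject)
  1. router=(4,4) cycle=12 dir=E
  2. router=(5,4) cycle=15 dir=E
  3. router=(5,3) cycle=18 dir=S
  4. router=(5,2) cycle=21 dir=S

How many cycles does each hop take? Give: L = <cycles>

L = 3

cyc[1] − cyc[0] = 12 − 9 = 3.
Per-hop latency L = Δcyc = 3.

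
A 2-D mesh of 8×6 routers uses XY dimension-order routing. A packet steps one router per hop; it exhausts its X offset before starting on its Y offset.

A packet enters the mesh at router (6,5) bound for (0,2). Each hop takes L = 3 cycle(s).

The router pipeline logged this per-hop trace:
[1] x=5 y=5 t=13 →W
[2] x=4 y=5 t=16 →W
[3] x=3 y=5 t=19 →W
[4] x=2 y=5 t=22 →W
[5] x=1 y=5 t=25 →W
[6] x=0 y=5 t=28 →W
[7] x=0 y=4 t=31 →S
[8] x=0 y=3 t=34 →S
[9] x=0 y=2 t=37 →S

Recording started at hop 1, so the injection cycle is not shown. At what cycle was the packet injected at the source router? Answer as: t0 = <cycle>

t0 = 10

At hop 1 the cycle is 13; in general cyc_k = t0 + kL.
So t0 = 13 − 1·3 = 10.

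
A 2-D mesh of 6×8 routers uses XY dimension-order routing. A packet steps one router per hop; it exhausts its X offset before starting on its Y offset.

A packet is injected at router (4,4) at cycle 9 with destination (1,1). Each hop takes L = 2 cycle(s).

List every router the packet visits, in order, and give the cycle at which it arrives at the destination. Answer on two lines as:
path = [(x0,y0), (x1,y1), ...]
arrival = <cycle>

path = [(4,4), (3,4), (2,4), (1,4), (1,3), (1,2), (1,1)]
arrival = 21

[0] x=4 y=4 t=9
[1] x=3 y=4 t=11 →W
[2] x=2 y=4 t=13 →W
[3] x=1 y=4 t=15 →W
[4] x=1 y=3 t=17 →S
[5] x=1 y=2 t=19 →S
[6] x=1 y=1 t=21 →S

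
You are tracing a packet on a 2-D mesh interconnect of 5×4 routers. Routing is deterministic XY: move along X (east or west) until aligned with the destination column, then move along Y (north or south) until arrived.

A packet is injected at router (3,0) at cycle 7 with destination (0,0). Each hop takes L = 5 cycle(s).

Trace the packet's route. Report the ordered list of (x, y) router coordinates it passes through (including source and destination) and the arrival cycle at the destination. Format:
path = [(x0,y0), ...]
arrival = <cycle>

path = [(3,0), (2,0), (1,0), (0,0)]
arrival = 22

#0 — 3,0 | c7
#1 — 2,0 | c12 | W
#2 — 1,0 | c17 | W
#3 — 0,0 | c22 | W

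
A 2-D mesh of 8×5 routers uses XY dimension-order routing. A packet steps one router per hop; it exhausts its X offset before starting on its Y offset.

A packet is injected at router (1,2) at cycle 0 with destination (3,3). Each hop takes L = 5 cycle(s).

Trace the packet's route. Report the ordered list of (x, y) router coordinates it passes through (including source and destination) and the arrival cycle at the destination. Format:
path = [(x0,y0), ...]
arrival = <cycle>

src (1,2)  cyc=0
E→(2,2)  cyc=5
E→(3,2)  cyc=10
N→(3,3)  cyc=15

path = [(1,2), (2,2), (3,2), (3,3)]
arrival = 15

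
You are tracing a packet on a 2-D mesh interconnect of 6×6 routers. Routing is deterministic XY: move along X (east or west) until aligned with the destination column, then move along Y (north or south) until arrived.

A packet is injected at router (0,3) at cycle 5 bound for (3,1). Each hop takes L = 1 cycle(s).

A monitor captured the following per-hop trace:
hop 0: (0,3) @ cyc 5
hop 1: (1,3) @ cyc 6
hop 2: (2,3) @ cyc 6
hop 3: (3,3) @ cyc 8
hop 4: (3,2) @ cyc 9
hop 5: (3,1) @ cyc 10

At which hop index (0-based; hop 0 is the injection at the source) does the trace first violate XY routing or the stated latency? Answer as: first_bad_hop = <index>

hop 1: step (+1,+0), +1 cyc — ok
hop 2: step (+1,+0), +0 cyc — BAD: Δcyc=0≠L

first_bad_hop = 2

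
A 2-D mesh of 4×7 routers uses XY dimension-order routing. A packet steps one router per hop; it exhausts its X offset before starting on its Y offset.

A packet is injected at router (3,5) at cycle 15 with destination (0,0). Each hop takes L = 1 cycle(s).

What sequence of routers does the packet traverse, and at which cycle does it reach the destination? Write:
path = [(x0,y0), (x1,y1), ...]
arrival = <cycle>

path = [(3,5), (2,5), (1,5), (0,5), (0,4), (0,3), (0,2), (0,1), (0,0)]
arrival = 23

  0. router=(3,5) cycle=15 (inject)
  1. router=(2,5) cycle=16 dir=W
  2. router=(1,5) cycle=17 dir=W
  3. router=(0,5) cycle=18 dir=W
  4. router=(0,4) cycle=19 dir=S
  5. router=(0,3) cycle=20 dir=S
  6. router=(0,2) cycle=21 dir=S
  7. router=(0,1) cycle=22 dir=S
  8. router=(0,0) cycle=23 dir=S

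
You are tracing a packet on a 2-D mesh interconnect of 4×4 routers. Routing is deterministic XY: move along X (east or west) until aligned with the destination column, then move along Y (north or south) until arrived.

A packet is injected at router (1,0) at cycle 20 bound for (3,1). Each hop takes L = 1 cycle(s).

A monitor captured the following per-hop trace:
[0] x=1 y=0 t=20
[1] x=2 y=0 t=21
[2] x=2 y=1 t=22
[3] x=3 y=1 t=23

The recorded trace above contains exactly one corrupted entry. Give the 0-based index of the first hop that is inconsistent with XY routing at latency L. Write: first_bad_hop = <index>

  1: Δx=+1 Δy=+0 Δt=1 [ok]
  2: Δx=+0 Δy=+1 Δt=1 [BAD: Y-move but x=2≠3]

first_bad_hop = 2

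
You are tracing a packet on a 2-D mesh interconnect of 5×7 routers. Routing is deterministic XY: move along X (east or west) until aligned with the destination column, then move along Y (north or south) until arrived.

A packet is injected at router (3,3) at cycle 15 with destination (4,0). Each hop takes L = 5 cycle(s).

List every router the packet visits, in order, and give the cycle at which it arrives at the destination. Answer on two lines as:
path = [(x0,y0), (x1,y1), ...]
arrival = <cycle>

hop 0: (3,3) @ cyc 15
hop 1: (4,3) @ cyc 20  [E]
hop 2: (4,2) @ cyc 25  [S]
hop 3: (4,1) @ cyc 30  [S]
hop 4: (4,0) @ cyc 35  [S]

path = [(3,3), (4,3), (4,2), (4,1), (4,0)]
arrival = 35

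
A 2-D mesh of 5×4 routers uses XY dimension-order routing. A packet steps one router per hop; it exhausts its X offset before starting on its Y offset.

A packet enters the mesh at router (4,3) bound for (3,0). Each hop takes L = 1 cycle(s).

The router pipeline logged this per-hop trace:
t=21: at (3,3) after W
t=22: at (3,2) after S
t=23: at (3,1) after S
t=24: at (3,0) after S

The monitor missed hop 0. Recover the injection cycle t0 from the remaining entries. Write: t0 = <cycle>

At hop 1 the cycle is 21; in general cyc_k = t0 + kL.
t0 = cyc[1] − L = 21 − 1 = 20.

t0 = 20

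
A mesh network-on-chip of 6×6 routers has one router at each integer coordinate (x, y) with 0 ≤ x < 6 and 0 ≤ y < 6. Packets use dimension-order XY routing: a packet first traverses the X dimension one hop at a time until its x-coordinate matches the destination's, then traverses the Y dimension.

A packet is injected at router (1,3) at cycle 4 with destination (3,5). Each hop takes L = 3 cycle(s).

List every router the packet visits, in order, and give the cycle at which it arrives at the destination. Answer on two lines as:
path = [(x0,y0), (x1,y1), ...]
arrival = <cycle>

src (1,3)  cyc=4
E→(2,3)  cyc=7
E→(3,3)  cyc=10
N→(3,4)  cyc=13
N→(3,5)  cyc=16

path = [(1,3), (2,3), (3,3), (3,4), (3,5)]
arrival = 16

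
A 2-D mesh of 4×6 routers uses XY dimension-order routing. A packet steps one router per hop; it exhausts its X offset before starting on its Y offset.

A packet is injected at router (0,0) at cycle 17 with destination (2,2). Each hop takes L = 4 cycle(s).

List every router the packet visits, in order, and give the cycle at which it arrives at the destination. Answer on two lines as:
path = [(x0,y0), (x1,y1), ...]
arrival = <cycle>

#0 — 0,0 | c17
#1 — 1,0 | c21 | E
#2 — 2,0 | c25 | E
#3 — 2,1 | c29 | N
#4 — 2,2 | c33 | N

path = [(0,0), (1,0), (2,0), (2,1), (2,2)]
arrival = 33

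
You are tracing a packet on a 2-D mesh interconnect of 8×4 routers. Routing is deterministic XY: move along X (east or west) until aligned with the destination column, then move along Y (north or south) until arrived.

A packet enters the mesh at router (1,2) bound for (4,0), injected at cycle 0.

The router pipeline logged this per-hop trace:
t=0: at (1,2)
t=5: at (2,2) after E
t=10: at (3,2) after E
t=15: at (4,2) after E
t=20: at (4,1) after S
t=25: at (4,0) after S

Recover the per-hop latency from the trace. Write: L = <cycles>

Δcyc across hop 0→1: 5 − 0 = 5.
That increment is L by definition: L = 5.

L = 5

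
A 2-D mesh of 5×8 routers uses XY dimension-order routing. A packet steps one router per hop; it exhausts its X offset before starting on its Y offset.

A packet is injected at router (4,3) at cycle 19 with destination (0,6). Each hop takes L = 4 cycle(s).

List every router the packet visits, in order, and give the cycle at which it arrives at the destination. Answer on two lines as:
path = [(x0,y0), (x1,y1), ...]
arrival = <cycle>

[0] x=4 y=3 t=19
[1] x=3 y=3 t=23 →W
[2] x=2 y=3 t=27 →W
[3] x=1 y=3 t=31 →W
[4] x=0 y=3 t=35 →W
[5] x=0 y=4 t=39 →N
[6] x=0 y=5 t=43 →N
[7] x=0 y=6 t=47 →N

path = [(4,3), (3,3), (2,3), (1,3), (0,3), (0,4), (0,5), (0,6)]
arrival = 47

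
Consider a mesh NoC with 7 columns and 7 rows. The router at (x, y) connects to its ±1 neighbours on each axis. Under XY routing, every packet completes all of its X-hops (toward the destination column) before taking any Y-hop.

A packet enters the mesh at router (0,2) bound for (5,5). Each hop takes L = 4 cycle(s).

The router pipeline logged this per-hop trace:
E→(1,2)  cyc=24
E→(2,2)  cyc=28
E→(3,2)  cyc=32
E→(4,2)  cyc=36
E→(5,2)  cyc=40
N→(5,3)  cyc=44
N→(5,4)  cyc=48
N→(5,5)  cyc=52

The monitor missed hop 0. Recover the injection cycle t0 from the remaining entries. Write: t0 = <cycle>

t0 = 20

The first recorded entry is hop 1 at cycle 24.
Therefore t0 = 24 − L = 20.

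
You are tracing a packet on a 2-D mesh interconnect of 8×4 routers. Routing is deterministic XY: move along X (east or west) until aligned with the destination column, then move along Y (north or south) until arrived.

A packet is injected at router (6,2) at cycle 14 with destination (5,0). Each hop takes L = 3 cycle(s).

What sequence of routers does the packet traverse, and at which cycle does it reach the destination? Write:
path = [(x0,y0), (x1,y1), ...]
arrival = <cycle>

path = [(6,2), (5,2), (5,1), (5,0)]
arrival = 23

t=14: at (6,2)
t=17: at (5,2) after W
t=20: at (5,1) after S
t=23: at (5,0) after S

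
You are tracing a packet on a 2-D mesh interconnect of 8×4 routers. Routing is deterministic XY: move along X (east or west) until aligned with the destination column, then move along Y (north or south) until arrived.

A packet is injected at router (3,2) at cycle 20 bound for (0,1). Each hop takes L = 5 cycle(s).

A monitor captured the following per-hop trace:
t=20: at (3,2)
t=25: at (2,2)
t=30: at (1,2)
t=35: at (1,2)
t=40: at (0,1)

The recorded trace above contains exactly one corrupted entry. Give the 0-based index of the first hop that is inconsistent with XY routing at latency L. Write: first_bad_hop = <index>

[1] (-1,+0) / 5c ⇒ ok
[2] (-1,+0) / 5c ⇒ ok
[3] (+0,+0) / 5c ⇒ BAD: non-unit step

first_bad_hop = 3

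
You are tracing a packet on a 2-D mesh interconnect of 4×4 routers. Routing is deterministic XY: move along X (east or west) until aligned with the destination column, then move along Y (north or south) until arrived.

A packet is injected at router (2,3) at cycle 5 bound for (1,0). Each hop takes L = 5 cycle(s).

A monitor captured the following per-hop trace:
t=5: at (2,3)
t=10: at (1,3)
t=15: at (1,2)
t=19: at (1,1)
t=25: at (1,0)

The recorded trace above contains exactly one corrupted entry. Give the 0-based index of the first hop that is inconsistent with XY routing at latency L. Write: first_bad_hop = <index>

first_bad_hop = 3

check 1→ d=(-1,0) cyc+5: ok
check 2→ d=(0,-1) cyc+5: ok
check 3→ d=(0,-1) cyc+4: BAD: Δcyc=4≠L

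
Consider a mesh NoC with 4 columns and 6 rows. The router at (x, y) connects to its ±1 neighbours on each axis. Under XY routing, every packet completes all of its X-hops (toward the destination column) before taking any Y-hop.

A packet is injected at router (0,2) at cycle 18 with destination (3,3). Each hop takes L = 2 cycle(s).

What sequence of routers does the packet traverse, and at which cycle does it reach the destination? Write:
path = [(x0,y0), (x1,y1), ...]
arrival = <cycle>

path = [(0,2), (1,2), (2,2), (3,2), (3,3)]
arrival = 26

  0. router=(0,2) cycle=18 (inject)
  1. router=(1,2) cycle=20 dir=E
  2. router=(2,2) cycle=22 dir=E
  3. router=(3,2) cycle=24 dir=E
  4. router=(3,3) cycle=26 dir=N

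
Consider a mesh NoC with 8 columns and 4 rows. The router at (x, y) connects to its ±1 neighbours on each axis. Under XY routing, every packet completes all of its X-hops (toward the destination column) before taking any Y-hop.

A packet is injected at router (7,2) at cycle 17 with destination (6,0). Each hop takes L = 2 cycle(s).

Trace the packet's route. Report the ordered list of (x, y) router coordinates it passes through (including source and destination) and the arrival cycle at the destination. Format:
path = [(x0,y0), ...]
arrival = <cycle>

path = [(7,2), (6,2), (6,1), (6,0)]
arrival = 23

[0] x=7 y=2 t=17
[1] x=6 y=2 t=19 →W
[2] x=6 y=1 t=21 →S
[3] x=6 y=0 t=23 →S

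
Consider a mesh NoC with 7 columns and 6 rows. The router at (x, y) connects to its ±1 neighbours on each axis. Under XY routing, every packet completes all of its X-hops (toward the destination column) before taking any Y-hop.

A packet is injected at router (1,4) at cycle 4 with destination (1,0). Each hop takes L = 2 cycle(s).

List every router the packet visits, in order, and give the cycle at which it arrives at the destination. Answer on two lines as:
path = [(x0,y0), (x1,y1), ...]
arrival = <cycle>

#0 — 1,4 | c4
#1 — 1,3 | c6 | S
#2 — 1,2 | c8 | S
#3 — 1,1 | c10 | S
#4 — 1,0 | c12 | S

path = [(1,4), (1,3), (1,2), (1,1), (1,0)]
arrival = 12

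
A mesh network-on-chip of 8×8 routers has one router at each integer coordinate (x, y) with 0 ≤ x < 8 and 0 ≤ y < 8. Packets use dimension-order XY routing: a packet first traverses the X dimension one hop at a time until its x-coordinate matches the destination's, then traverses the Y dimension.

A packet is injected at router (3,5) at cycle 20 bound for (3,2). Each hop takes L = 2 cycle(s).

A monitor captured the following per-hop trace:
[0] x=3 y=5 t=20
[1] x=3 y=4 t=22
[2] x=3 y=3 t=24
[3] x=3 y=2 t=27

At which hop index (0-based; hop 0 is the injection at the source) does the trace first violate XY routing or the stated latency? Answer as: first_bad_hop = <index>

first_bad_hop = 3

  1: Δx=+0 Δy=-1 Δt=2 [ok]
  2: Δx=+0 Δy=-1 Δt=2 [ok]
  3: Δx=+0 Δy=-1 Δt=3 [BAD: Δcyc=3≠L]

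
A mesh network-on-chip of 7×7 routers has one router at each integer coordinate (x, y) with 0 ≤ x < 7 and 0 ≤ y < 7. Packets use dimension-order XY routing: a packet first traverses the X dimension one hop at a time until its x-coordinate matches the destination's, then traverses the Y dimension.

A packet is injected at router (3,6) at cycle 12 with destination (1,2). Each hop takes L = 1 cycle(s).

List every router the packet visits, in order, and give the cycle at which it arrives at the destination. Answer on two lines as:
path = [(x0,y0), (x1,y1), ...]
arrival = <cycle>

path = [(3,6), (2,6), (1,6), (1,5), (1,4), (1,3), (1,2)]
arrival = 18

src (3,6)  cyc=12
W→(2,6)  cyc=13
W→(1,6)  cyc=14
S→(1,5)  cyc=15
S→(1,4)  cyc=16
S→(1,3)  cyc=17
S→(1,2)  cyc=18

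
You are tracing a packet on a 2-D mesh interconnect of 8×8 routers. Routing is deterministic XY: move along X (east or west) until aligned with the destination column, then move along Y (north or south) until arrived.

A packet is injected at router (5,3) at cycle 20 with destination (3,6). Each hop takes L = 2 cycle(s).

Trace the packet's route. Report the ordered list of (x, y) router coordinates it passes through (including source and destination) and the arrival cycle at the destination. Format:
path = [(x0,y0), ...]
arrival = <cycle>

t=20: at (5,3)
t=22: at (4,3) after W
t=24: at (3,3) after W
t=26: at (3,4) after N
t=28: at (3,5) after N
t=30: at (3,6) after N

path = [(5,3), (4,3), (3,3), (3,4), (3,5), (3,6)]
arrival = 30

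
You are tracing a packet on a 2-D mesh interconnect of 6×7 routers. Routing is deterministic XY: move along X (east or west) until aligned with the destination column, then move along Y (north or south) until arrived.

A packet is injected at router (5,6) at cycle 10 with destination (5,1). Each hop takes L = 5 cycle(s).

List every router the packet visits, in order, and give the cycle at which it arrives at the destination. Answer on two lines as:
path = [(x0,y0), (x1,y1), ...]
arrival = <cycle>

  0. router=(5,6) cycle=10 (inject)
  1. router=(5,5) cycle=15 dir=S
  2. router=(5,4) cycle=20 dir=S
  3. router=(5,3) cycle=25 dir=S
  4. router=(5,2) cycle=30 dir=S
  5. router=(5,1) cycle=35 dir=S

path = [(5,6), (5,5), (5,4), (5,3), (5,2), (5,1)]
arrival = 35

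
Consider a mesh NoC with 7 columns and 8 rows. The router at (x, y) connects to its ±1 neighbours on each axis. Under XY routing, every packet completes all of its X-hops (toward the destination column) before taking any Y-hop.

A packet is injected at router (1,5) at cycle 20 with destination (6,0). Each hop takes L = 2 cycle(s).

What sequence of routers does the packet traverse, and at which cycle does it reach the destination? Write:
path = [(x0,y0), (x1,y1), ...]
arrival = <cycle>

path = [(1,5), (2,5), (3,5), (4,5), (5,5), (6,5), (6,4), (6,3), (6,2), (6,1), (6,0)]
arrival = 40

hop 0: (1,5) @ cyc 20
hop 1: (2,5) @ cyc 22  [E]
hop 2: (3,5) @ cyc 24  [E]
hop 3: (4,5) @ cyc 26  [E]
hop 4: (5,5) @ cyc 28  [E]
hop 5: (6,5) @ cyc 30  [E]
hop 6: (6,4) @ cyc 32  [S]
hop 7: (6,3) @ cyc 34  [S]
hop 8: (6,2) @ cyc 36  [S]
hop 9: (6,1) @ cyc 38  [S]
hop 10: (6,0) @ cyc 40  [S]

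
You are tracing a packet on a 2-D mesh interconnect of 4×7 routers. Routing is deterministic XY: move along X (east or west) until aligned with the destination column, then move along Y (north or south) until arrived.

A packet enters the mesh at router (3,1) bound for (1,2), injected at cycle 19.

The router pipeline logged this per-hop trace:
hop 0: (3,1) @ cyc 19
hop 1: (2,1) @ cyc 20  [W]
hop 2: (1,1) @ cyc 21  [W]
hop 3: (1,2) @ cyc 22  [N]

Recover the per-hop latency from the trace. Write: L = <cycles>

Between hops 0 and 1 the cycle counter advances 20 − 19 = 1.
Each hop adds L, hence L = 1.

L = 1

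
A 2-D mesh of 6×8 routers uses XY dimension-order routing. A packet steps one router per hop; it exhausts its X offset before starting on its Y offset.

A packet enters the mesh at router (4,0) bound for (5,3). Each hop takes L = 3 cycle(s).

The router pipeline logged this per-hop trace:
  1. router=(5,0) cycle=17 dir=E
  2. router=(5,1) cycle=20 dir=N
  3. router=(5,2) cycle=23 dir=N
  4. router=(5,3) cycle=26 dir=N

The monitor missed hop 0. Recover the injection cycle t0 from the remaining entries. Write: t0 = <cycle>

t0 = 14

At hop 1 the cycle is 17; in general cyc_k = t0 + kL.
Subtract one hop: t0 = 17 − 3 = 14.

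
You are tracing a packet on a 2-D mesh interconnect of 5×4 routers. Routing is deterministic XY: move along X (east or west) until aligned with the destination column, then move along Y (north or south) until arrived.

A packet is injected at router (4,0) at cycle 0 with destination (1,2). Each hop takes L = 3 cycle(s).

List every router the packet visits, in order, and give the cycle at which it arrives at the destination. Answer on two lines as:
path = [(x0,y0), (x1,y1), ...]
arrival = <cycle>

[0] x=4 y=0 t=0
[1] x=3 y=0 t=3 →W
[2] x=2 y=0 t=6 →W
[3] x=1 y=0 t=9 →W
[4] x=1 y=1 t=12 →N
[5] x=1 y=2 t=15 →N

path = [(4,0), (3,0), (2,0), (1,0), (1,1), (1,2)]
arrival = 15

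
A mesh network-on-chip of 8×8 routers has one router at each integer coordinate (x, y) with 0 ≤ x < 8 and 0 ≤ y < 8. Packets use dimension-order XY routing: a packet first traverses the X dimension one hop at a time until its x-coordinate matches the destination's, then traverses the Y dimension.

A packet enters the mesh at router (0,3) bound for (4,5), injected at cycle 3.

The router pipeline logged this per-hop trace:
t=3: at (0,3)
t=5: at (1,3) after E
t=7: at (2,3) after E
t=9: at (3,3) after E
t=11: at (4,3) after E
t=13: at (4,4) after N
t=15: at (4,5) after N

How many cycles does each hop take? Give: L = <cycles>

L = 2

From hop 0 (3) to hop 1 (5): +2 cycles.
One hop costs L cycles, so L = 2.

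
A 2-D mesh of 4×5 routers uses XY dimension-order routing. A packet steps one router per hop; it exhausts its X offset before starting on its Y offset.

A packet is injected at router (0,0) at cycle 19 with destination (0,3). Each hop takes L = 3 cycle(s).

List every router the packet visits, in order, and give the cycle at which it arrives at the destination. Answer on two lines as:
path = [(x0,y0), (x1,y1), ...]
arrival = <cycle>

  0. router=(0,0) cycle=19 (inject)
  1. router=(0,1) cycle=22 dir=N
  2. router=(0,2) cycle=25 dir=N
  3. router=(0,3) cycle=28 dir=N

path = [(0,0), (0,1), (0,2), (0,3)]
arrival = 28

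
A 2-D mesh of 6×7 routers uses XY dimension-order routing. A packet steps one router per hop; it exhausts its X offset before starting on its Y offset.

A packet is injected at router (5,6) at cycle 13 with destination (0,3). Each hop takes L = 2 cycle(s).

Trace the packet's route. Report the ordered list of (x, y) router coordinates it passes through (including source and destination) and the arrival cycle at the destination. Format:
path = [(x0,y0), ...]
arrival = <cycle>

path = [(5,6), (4,6), (3,6), (2,6), (1,6), (0,6), (0,5), (0,4), (0,3)]
arrival = 29

hop 0: (5,6) @ cyc 13
hop 1: (4,6) @ cyc 15  [W]
hop 2: (3,6) @ cyc 17  [W]
hop 3: (2,6) @ cyc 19  [W]
hop 4: (1,6) @ cyc 21  [W]
hop 5: (0,6) @ cyc 23  [W]
hop 6: (0,5) @ cyc 25  [S]
hop 7: (0,4) @ cyc 27  [S]
hop 8: (0,3) @ cyc 29  [S]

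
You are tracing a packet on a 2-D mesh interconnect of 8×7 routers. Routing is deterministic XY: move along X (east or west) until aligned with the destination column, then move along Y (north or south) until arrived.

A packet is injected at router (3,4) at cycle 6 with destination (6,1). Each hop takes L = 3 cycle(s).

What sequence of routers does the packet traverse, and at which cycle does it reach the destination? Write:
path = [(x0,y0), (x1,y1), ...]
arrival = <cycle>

hop 0: (3,4) @ cyc 6
hop 1: (4,4) @ cyc 9  [E]
hop 2: (5,4) @ cyc 12  [E]
hop 3: (6,4) @ cyc 15  [E]
hop 4: (6,3) @ cyc 18  [S]
hop 5: (6,2) @ cyc 21  [S]
hop 6: (6,1) @ cyc 24  [S]

path = [(3,4), (4,4), (5,4), (6,4), (6,3), (6,2), (6,1)]
arrival = 24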